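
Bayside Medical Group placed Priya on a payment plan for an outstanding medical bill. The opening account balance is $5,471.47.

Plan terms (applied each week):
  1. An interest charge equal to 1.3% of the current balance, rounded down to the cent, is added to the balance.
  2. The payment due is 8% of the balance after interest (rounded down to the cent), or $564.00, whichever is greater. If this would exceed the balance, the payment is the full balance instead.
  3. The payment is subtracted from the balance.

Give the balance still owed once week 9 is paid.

Week 1: opening $5,471.47; interest $71.12 → $5,542.59; payment $564.00; balance $4,978.59
Week 2: opening $4,978.59; interest $64.72 → $5,043.31; payment $564.00; balance $4,479.31
Week 3: opening $4,479.31; interest $58.23 → $4,537.54; payment $564.00; balance $3,973.54
Week 4: opening $3,973.54; interest $51.65 → $4,025.19; payment $564.00; balance $3,461.19
Week 5: opening $3,461.19; interest $44.99 → $3,506.18; payment $564.00; balance $2,942.18
Week 6: opening $2,942.18; interest $38.24 → $2,980.42; payment $564.00; balance $2,416.42
Week 7: opening $2,416.42; interest $31.41 → $2,447.83; payment $564.00; balance $1,883.83
Week 8: opening $1,883.83; interest $24.48 → $1,908.31; payment $564.00; balance $1,344.31
Week 9: opening $1,344.31; interest $17.47 → $1,361.78; payment $564.00; balance $797.78

$797.78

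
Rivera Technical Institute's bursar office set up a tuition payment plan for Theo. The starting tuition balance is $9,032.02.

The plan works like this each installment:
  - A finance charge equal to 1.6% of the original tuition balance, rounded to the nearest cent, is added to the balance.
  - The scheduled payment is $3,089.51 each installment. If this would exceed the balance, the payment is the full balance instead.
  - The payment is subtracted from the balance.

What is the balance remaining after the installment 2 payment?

$3,142.02

Installment 1: opening $9,032.02; interest $144.51 → $9,176.53; payment $3,089.51; balance $6,087.02
Installment 2: opening $6,087.02; interest $144.51 → $6,231.53; payment $3,089.51; balance $3,142.02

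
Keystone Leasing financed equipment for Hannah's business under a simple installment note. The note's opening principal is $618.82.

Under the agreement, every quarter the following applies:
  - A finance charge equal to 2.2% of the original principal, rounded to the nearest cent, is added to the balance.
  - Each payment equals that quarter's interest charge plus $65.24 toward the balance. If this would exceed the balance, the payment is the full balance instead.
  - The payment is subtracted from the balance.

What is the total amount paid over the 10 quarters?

$754.92

Quarter 1: $618.82 +$13.61 interest = $632.43; pay $78.85 → $553.58
Quarter 2: $553.58 +$13.61 interest = $567.19; pay $78.85 → $488.34
Quarter 3: $488.34 +$13.61 interest = $501.95; pay $78.85 → $423.10
Quarter 4: $423.10 +$13.61 interest = $436.71; pay $78.85 → $357.86
Quarter 5: $357.86 +$13.61 interest = $371.47; pay $78.85 → $292.62
Quarter 6: $292.62 +$13.61 interest = $306.23; pay $78.85 → $227.38
Quarter 7: $227.38 +$13.61 interest = $240.99; pay $78.85 → $162.14
Quarter 8: $162.14 +$13.61 interest = $175.75; pay $78.85 → $96.90
Quarter 9: $96.90 +$13.61 interest = $110.51; pay $78.85 → $31.66
Quarter 10: $31.66 +$13.61 interest = $45.27; pay $45.27 → $0.00
Total paid: $754.92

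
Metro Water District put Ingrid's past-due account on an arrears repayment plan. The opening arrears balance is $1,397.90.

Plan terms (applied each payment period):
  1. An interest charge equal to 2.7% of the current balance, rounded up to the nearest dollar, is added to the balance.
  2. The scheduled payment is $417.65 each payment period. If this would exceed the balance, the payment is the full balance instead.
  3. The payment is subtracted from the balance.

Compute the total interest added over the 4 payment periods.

$90.00

Payment period 1: opening $1,397.90; interest $38.00 → $1,435.90; payment $417.65; balance $1,018.25
Payment period 2: opening $1,018.25; interest $28.00 → $1,046.25; payment $417.65; balance $628.60
Payment period 3: opening $628.60; interest $17.00 → $645.60; payment $417.65; balance $227.95
Payment period 4: opening $227.95; interest $7.00 → $234.95; payment $234.95; balance $0.00
Total interest: $38.00 + $28.00 + $17.00 + $7.00 = $90.00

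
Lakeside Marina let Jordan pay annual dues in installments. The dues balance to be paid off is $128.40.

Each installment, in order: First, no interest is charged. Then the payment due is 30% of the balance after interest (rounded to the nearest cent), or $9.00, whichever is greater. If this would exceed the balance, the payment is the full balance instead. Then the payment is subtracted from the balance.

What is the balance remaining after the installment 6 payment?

Installment 1: $128.40 − $38.52 → $89.88
Installment 2: $89.88 − $26.96 → $62.92
Installment 3: $62.92 − $18.88 → $44.04
Installment 4: $44.04 − $13.21 → $30.83
Installment 5: $30.83 − $9.25 → $21.58
Installment 6: $21.58 − $9.00 → $12.58

$12.58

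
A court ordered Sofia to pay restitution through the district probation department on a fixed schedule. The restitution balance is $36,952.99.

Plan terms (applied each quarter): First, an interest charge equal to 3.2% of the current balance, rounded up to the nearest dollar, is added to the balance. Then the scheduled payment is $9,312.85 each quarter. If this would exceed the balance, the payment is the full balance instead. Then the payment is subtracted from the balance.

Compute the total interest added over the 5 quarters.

$3,228.00

Quarter 1: $36,952.99 +$1,183.00 interest = $38,135.99; pay $9,312.85 → $28,823.14
Quarter 2: $28,823.14 +$923.00 interest = $29,746.14; pay $9,312.85 → $20,433.29
Quarter 3: $20,433.29 +$654.00 interest = $21,087.29; pay $9,312.85 → $11,774.44
Quarter 4: $11,774.44 +$377.00 interest = $12,151.44; pay $9,312.85 → $2,838.59
Quarter 5: $2,838.59 +$91.00 interest = $2,929.59; pay $2,929.59 → $0.00
Total interest: $1,183.00 + $923.00 + $654.00 + $377.00 + $91.00 = $3,228.00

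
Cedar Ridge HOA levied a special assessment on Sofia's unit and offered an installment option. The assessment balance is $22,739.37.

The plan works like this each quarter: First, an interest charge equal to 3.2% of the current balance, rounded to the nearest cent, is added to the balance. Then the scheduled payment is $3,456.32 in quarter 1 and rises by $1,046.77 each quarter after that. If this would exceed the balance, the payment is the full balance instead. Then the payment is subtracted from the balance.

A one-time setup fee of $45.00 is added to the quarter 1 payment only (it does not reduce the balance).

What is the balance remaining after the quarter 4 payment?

$4,873.87

Quarter 1: $22,739.37 +$727.66 interest = $23,467.03; pay $3,456.32 (+ $45.00 fee) → $20,010.71
Quarter 2: $20,010.71 +$640.34 interest = $20,651.05; pay $4,503.09 → $16,147.96
Quarter 3: $16,147.96 +$516.73 interest = $16,664.69; pay $5,549.86 → $11,114.83
Quarter 4: $11,114.83 +$355.67 interest = $11,470.50; pay $6,596.63 → $4,873.87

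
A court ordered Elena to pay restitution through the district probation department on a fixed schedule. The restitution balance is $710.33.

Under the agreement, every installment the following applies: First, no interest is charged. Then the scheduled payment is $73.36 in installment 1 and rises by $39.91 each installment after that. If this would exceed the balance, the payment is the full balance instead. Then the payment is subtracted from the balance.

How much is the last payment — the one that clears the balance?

$177.43

# | Opening | Payment | End bal
1 | $710.33 | $73.36 | $636.97
2 | $636.97 | $113.27 | $523.70
3 | $523.70 | $153.18 | $370.52
4 | $370.52 | $193.09 | $177.43
5 | $177.43 | $177.43 | $0.00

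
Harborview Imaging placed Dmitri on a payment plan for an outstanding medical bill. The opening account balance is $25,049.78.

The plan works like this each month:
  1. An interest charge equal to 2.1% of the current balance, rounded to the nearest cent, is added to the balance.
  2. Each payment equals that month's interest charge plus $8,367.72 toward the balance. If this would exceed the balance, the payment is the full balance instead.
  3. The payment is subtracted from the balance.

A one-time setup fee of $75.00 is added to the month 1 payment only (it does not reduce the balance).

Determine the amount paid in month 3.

$8,488.94

Month 1: opening $25,049.78; interest $526.05 → $25,575.83; payment $8,893.77 (+ $75.00 fee); balance $16,682.06
Month 2: opening $16,682.06; interest $350.32 → $17,032.38; payment $8,718.04; balance $8,314.34
Month 3: opening $8,314.34; interest $174.60 → $8,488.94; payment $8,488.94; balance $0.00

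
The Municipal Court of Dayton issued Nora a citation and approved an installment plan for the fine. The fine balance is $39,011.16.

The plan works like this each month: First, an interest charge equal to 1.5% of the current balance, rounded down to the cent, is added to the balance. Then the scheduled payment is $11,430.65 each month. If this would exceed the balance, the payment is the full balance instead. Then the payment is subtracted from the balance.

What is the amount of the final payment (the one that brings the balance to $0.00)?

Month 1: opening $39,011.16; interest $585.16 → $39,596.32; payment $11,430.65; balance $28,165.67
Month 2: opening $28,165.67; interest $422.48 → $28,588.15; payment $11,430.65; balance $17,157.50
Month 3: opening $17,157.50; interest $257.36 → $17,414.86; payment $11,430.65; balance $5,984.21
Month 4: opening $5,984.21; interest $89.76 → $6,073.97; payment $6,073.97; balance $0.00

$6,073.97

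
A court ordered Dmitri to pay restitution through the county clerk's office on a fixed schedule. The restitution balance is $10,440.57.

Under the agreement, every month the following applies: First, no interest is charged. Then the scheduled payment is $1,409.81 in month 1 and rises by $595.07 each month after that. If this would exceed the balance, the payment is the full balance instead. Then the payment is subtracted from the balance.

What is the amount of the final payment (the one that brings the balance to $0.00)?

Month 1: $10,440.57 − $1,409.81 → $9,030.76
Month 2: $9,030.76 − $2,004.88 → $7,025.88
Month 3: $7,025.88 − $2,599.95 → $4,425.93
Month 4: $4,425.93 − $3,195.02 → $1,230.91
Month 5: $1,230.91 − $1,230.91 → $0.00

$1,230.91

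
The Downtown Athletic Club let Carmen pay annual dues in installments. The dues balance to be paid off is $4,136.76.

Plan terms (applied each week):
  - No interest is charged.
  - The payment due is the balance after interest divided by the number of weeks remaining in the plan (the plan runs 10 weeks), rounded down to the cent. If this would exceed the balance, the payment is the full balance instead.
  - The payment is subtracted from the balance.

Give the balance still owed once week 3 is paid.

$2,895.75

# | Opening | Payment | End bal
1 | $4,136.76 | $413.67 | $3,723.09
2 | $3,723.09 | $413.67 | $3,309.42
3 | $3,309.42 | $413.67 | $2,895.75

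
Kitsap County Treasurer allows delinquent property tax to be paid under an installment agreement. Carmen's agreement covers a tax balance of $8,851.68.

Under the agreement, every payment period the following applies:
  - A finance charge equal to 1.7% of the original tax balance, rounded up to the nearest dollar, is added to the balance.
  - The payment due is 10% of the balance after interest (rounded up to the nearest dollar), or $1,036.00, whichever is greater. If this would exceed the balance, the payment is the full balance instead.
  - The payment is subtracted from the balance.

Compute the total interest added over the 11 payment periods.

Payment period 1: opening $8,851.68; interest $151.00 → $9,002.68; payment $1,036.00; balance $7,966.68
Payment period 2: opening $7,966.68; interest $151.00 → $8,117.68; payment $1,036.00; balance $7,081.68
Payment period 3: opening $7,081.68; interest $151.00 → $7,232.68; payment $1,036.00; balance $6,196.68
Payment period 4: opening $6,196.68; interest $151.00 → $6,347.68; payment $1,036.00; balance $5,311.68
Payment period 5: opening $5,311.68; interest $151.00 → $5,462.68; payment $1,036.00; balance $4,426.68
Payment period 6: opening $4,426.68; interest $151.00 → $4,577.68; payment $1,036.00; balance $3,541.68
Payment period 7: opening $3,541.68; interest $151.00 → $3,692.68; payment $1,036.00; balance $2,656.68
Payment period 8: opening $2,656.68; interest $151.00 → $2,807.68; payment $1,036.00; balance $1,771.68
Payment period 9: opening $1,771.68; interest $151.00 → $1,922.68; payment $1,036.00; balance $886.68
Payment period 10: opening $886.68; interest $151.00 → $1,037.68; payment $1,036.00; balance $1.68
Payment period 11: opening $1.68; interest $151.00 → $152.68; payment $152.68; balance $0.00
Total interest: $151.00 + $151.00 + $151.00 + $151.00 + $151.00 + $151.00 + $151.00 + $151.00 + $151.00 + $151.00 + $151.00 = $1,661.00

$1,661.00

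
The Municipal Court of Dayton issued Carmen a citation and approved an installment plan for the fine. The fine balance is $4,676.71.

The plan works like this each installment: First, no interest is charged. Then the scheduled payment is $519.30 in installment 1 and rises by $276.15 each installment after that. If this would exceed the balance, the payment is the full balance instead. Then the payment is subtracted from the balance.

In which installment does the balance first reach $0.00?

Installment 1: $4,676.71 − $519.30 → $4,157.41
Installment 2: $4,157.41 − $795.45 → $3,361.96
Installment 3: $3,361.96 − $1,071.60 → $2,290.36
Installment 4: $2,290.36 − $1,347.75 → $942.61
Installment 5: $942.61 − $942.61 → $0.00
Balance reaches $0.00 in installment 5.

5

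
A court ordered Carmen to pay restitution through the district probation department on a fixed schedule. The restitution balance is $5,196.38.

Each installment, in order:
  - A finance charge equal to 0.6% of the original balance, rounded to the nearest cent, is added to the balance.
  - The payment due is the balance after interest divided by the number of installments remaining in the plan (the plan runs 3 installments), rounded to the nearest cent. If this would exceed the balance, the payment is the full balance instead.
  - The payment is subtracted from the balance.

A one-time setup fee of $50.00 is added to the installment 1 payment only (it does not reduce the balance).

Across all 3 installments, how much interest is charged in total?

$93.54

# | Opening | Interest | Payment | Fee | End bal
1 | $5,196.38 | $31.18 | $1,742.52 | $50.00 | $3,485.04
2 | $3,485.04 | $31.18 | $1,758.11 | — | $1,758.11
3 | $1,758.11 | $31.18 | $1,789.29 | — | $0.00
Total interest: $31.18 + $31.18 + $31.18 = $93.54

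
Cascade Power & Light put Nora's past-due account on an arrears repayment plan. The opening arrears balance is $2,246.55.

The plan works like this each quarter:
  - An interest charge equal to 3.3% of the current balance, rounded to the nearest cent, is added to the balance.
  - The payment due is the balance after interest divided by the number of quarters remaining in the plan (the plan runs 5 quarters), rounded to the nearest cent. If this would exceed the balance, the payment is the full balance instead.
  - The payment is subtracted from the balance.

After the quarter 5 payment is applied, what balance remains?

$0.00

Quarter 1: opening $2,246.55; interest $74.14 → $2,320.69; payment $464.14; balance $1,856.55
Quarter 2: opening $1,856.55; interest $61.27 → $1,917.82; payment $479.46; balance $1,438.36
Quarter 3: opening $1,438.36; interest $47.47 → $1,485.83; payment $495.28; balance $990.55
Quarter 4: opening $990.55; interest $32.69 → $1,023.24; payment $511.62; balance $511.62
Quarter 5: opening $511.62; interest $16.88 → $528.50; payment $528.50; balance $0.00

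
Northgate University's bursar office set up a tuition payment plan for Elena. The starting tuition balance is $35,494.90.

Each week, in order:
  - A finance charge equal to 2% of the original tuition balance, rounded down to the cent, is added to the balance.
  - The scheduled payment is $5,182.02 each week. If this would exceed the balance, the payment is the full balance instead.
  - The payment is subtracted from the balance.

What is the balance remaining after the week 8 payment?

Week 1: opening $35,494.90; interest $709.89 → $36,204.79; payment $5,182.02; balance $31,022.77
Week 2: opening $31,022.77; interest $709.89 → $31,732.66; payment $5,182.02; balance $26,550.64
Week 3: opening $26,550.64; interest $709.89 → $27,260.53; payment $5,182.02; balance $22,078.51
Week 4: opening $22,078.51; interest $709.89 → $22,788.40; payment $5,182.02; balance $17,606.38
Week 5: opening $17,606.38; interest $709.89 → $18,316.27; payment $5,182.02; balance $13,134.25
Week 6: opening $13,134.25; interest $709.89 → $13,844.14; payment $5,182.02; balance $8,662.12
Week 7: opening $8,662.12; interest $709.89 → $9,372.01; payment $5,182.02; balance $4,189.99
Week 8: opening $4,189.99; interest $709.89 → $4,899.88; payment $4,899.88; balance $0.00

$0.00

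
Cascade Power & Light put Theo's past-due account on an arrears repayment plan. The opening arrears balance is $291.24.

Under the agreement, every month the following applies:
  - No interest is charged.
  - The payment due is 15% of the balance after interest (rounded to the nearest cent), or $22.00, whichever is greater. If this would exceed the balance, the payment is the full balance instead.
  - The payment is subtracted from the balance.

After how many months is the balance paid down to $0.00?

11

Month 1: opening $291.24; payment $43.69; balance $247.55
Month 2: opening $247.55; payment $37.13; balance $210.42
Month 3: opening $210.42; payment $31.56; balance $178.86
Month 4: opening $178.86; payment $26.83; balance $152.03
Month 5: opening $152.03; payment $22.80; balance $129.23
Month 6: opening $129.23; payment $22.00; balance $107.23
Month 7: opening $107.23; payment $22.00; balance $85.23
Month 8: opening $85.23; payment $22.00; balance $63.23
Month 9: opening $63.23; payment $22.00; balance $41.23
Month 10: opening $41.23; payment $22.00; balance $19.23
Month 11: opening $19.23; payment $19.23; balance $0.00
Balance reaches $0.00 in month 11.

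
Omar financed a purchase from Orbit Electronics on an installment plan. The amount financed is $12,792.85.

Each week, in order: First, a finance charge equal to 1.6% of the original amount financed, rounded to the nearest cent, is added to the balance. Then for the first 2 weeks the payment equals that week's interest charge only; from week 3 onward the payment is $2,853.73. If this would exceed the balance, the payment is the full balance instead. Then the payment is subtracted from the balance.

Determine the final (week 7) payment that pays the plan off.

$2,401.38

Week 1: opening $12,792.85; interest $204.69 → $12,997.54; payment $204.69; balance $12,792.85
Week 2: opening $12,792.85; interest $204.69 → $12,997.54; payment $204.69; balance $12,792.85
Week 3: opening $12,792.85; interest $204.69 → $12,997.54; payment $2,853.73; balance $10,143.81
Week 4: opening $10,143.81; interest $204.69 → $10,348.50; payment $2,853.73; balance $7,494.77
Week 5: opening $7,494.77; interest $204.69 → $7,699.46; payment $2,853.73; balance $4,845.73
Week 6: opening $4,845.73; interest $204.69 → $5,050.42; payment $2,853.73; balance $2,196.69
Week 7: opening $2,196.69; interest $204.69 → $2,401.38; payment $2,401.38; balance $0.00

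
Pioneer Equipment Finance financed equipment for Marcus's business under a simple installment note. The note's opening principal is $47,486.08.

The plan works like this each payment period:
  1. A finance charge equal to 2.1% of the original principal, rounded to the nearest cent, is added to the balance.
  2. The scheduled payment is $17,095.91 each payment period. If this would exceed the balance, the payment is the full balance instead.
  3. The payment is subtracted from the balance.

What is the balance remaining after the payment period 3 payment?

# | Opening | Interest | Payment | End bal
1 | $47,486.08 | $997.21 | $17,095.91 | $31,387.38
2 | $31,387.38 | $997.21 | $17,095.91 | $15,288.68
3 | $15,288.68 | $997.21 | $16,285.89 | $0.00

$0.00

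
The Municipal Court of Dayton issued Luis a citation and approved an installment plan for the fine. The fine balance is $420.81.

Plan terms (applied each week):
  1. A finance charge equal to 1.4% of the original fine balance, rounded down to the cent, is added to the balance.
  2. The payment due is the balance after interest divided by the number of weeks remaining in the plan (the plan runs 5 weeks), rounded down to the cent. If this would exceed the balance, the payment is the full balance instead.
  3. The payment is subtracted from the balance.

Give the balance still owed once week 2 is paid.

$260.44

# | Opening | Interest | Payment | End bal
1 | $420.81 | $5.89 | $85.34 | $341.36
2 | $341.36 | $5.89 | $86.81 | $260.44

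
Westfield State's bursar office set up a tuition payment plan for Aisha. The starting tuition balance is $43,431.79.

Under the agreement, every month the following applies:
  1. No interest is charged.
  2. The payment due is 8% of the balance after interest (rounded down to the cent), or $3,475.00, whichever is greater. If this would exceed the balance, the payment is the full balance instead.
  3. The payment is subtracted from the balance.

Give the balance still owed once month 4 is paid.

$29,531.79

Month 1: $43,431.79 − $3,475.00 → $39,956.79
Month 2: $39,956.79 − $3,475.00 → $36,481.79
Month 3: $36,481.79 − $3,475.00 → $33,006.79
Month 4: $33,006.79 − $3,475.00 → $29,531.79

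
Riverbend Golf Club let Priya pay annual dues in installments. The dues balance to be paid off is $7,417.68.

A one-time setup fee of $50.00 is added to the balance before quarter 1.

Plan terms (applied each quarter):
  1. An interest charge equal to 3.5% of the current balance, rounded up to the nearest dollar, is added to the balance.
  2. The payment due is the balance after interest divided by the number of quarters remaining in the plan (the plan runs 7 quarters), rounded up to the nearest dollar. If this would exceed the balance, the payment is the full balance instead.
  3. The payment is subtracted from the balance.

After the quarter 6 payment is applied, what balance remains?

# | Opening | Interest | Payment | End bal
1 | $7,467.68 | $262.00 | $1,105.00 | $6,624.68
2 | $6,624.68 | $232.00 | $1,143.00 | $5,713.68
3 | $5,713.68 | $200.00 | $1,183.00 | $4,730.68
4 | $4,730.68 | $166.00 | $1,225.00 | $3,671.68
5 | $3,671.68 | $129.00 | $1,267.00 | $2,533.68
6 | $2,533.68 | $89.00 | $1,312.00 | $1,310.68

$1,310.68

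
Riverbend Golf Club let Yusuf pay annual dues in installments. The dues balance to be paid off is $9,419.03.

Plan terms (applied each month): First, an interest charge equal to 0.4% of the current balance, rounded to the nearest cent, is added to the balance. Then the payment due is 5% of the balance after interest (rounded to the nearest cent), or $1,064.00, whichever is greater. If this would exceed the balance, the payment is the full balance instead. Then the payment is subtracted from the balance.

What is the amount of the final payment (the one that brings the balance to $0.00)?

Month 1: $9,419.03 +$37.68 interest = $9,456.71; pay $1,064.00 → $8,392.71
Month 2: $8,392.71 +$33.57 interest = $8,426.28; pay $1,064.00 → $7,362.28
Month 3: $7,362.28 +$29.45 interest = $7,391.73; pay $1,064.00 → $6,327.73
Month 4: $6,327.73 +$25.31 interest = $6,353.04; pay $1,064.00 → $5,289.04
Month 5: $5,289.04 +$21.16 interest = $5,310.20; pay $1,064.00 → $4,246.20
Month 6: $4,246.20 +$16.98 interest = $4,263.18; pay $1,064.00 → $3,199.18
Month 7: $3,199.18 +$12.80 interest = $3,211.98; pay $1,064.00 → $2,147.98
Month 8: $2,147.98 +$8.59 interest = $2,156.57; pay $1,064.00 → $1,092.57
Month 9: $1,092.57 +$4.37 interest = $1,096.94; pay $1,064.00 → $32.94
Month 10: $32.94 +$0.13 interest = $33.07; pay $33.07 → $0.00

$33.07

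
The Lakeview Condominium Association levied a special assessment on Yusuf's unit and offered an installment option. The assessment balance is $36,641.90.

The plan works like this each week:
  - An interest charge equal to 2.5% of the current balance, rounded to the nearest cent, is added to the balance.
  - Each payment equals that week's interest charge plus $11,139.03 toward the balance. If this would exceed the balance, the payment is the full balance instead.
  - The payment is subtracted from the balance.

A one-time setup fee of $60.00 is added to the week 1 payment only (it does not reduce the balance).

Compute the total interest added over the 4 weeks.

$1,993.34

Week 1: opening $36,641.90; interest $916.05 → $37,557.95; payment $12,055.08 (+ $60.00 fee); balance $25,502.87
Week 2: opening $25,502.87; interest $637.57 → $26,140.44; payment $11,776.60; balance $14,363.84
Week 3: opening $14,363.84; interest $359.10 → $14,722.94; payment $11,498.13; balance $3,224.81
Week 4: opening $3,224.81; interest $80.62 → $3,305.43; payment $3,305.43; balance $0.00
Total interest: $916.05 + $637.57 + $359.10 + $80.62 = $1,993.34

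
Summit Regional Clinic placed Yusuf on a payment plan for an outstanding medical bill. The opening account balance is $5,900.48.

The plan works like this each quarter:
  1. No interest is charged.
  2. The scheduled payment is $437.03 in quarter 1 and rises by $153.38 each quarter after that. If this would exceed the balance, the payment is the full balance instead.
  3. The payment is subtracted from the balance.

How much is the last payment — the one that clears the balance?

Quarter 1: $5,900.48 − $437.03 → $5,463.45
Quarter 2: $5,463.45 − $590.41 → $4,873.04
Quarter 3: $4,873.04 − $743.79 → $4,129.25
Quarter 4: $4,129.25 − $897.17 → $3,232.08
Quarter 5: $3,232.08 − $1,050.55 → $2,181.53
Quarter 6: $2,181.53 − $1,203.93 → $977.60
Quarter 7: $977.60 − $977.60 → $0.00

$977.60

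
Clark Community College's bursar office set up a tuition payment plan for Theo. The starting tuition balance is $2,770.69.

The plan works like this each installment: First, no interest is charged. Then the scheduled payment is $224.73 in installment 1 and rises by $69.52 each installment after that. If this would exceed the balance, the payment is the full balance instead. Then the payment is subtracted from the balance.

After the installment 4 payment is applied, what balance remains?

$1,454.65

# | Opening | Payment | End bal
1 | $2,770.69 | $224.73 | $2,545.96
2 | $2,545.96 | $294.25 | $2,251.71
3 | $2,251.71 | $363.77 | $1,887.94
4 | $1,887.94 | $433.29 | $1,454.65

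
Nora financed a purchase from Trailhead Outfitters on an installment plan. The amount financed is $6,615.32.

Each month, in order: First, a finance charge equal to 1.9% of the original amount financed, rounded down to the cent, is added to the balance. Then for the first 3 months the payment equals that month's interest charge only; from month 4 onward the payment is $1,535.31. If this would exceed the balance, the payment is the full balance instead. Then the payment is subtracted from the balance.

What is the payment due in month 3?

$125.69

Month 1: $6,615.32 +$125.69 interest = $6,741.01; pay $125.69 → $6,615.32
Month 2: $6,615.32 +$125.69 interest = $6,741.01; pay $125.69 → $6,615.32
Month 3: $6,615.32 +$125.69 interest = $6,741.01; pay $125.69 → $6,615.32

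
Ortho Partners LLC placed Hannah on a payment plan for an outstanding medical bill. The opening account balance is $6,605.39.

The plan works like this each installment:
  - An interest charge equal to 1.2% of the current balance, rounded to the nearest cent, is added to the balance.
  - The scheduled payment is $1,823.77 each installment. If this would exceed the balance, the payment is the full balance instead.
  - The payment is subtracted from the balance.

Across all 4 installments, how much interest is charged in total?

Installment 1: opening $6,605.39; interest $79.26 → $6,684.65; payment $1,823.77; balance $4,860.88
Installment 2: opening $4,860.88; interest $58.33 → $4,919.21; payment $1,823.77; balance $3,095.44
Installment 3: opening $3,095.44; interest $37.15 → $3,132.59; payment $1,823.77; balance $1,308.82
Installment 4: opening $1,308.82; interest $15.71 → $1,324.53; payment $1,324.53; balance $0.00
Total interest: $79.26 + $58.33 + $37.15 + $15.71 = $190.45

$190.45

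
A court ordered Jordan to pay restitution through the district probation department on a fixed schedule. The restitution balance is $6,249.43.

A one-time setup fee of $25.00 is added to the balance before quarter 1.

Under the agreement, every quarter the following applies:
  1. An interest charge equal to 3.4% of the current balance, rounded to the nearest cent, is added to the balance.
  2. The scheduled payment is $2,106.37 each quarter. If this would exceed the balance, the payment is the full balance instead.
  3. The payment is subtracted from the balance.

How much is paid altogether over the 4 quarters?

$6,732.75

# | Opening | Interest | Payment | End bal
1 | $6,274.43 | $213.33 | $2,106.37 | $4,381.39
2 | $4,381.39 | $148.97 | $2,106.37 | $2,423.99
3 | $2,423.99 | $82.42 | $2,106.37 | $400.04
4 | $400.04 | $13.60 | $413.64 | $0.00
Total paid: $6,732.75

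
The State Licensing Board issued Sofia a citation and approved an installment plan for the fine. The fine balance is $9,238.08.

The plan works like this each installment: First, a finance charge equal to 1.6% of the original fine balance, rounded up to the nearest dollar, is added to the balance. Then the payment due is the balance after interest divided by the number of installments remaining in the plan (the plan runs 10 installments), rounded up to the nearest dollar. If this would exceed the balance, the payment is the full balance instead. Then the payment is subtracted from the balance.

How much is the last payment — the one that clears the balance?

# | Opening | Interest | Payment | End bal
1 | $9,238.08 | $148.00 | $939.00 | $8,447.08
2 | $8,447.08 | $148.00 | $956.00 | $7,639.08
3 | $7,639.08 | $148.00 | $974.00 | $6,813.08
4 | $6,813.08 | $148.00 | $995.00 | $5,966.08
5 | $5,966.08 | $148.00 | $1,020.00 | $5,094.08
6 | $5,094.08 | $148.00 | $1,049.00 | $4,193.08
7 | $4,193.08 | $148.00 | $1,086.00 | $3,255.08
8 | $3,255.08 | $148.00 | $1,135.00 | $2,268.08
9 | $2,268.08 | $148.00 | $1,209.00 | $1,207.08
10 | $1,207.08 | $148.00 | $1,355.08 | $0.00

$1,355.08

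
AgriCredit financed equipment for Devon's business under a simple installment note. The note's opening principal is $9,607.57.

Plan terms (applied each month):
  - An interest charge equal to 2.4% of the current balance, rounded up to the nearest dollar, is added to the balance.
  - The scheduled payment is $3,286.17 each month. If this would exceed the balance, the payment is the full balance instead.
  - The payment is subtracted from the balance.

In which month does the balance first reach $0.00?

Month 1: opening $9,607.57; interest $231.00 → $9,838.57; payment $3,286.17; balance $6,552.40
Month 2: opening $6,552.40; interest $158.00 → $6,710.40; payment $3,286.17; balance $3,424.23
Month 3: opening $3,424.23; interest $83.00 → $3,507.23; payment $3,286.17; balance $221.06
Month 4: opening $221.06; interest $6.00 → $227.06; payment $227.06; balance $0.00
Balance reaches $0.00 in month 4.

4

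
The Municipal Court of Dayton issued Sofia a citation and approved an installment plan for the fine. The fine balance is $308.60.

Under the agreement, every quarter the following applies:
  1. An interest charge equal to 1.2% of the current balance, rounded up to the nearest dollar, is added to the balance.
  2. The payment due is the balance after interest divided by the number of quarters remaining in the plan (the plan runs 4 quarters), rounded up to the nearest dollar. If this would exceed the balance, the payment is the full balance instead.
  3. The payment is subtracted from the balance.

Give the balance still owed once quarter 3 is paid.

$79.60

Quarter 1: $308.60 +$4.00 interest = $312.60; pay $79.00 → $233.60
Quarter 2: $233.60 +$3.00 interest = $236.60; pay $79.00 → $157.60
Quarter 3: $157.60 +$2.00 interest = $159.60; pay $80.00 → $79.60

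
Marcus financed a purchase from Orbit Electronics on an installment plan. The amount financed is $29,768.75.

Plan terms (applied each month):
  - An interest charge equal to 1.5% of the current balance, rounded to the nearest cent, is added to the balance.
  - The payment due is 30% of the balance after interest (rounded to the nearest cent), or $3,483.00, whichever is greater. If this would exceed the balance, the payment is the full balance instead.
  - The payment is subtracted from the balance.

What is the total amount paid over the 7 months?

Month 1: opening $29,768.75; interest $446.53 → $30,215.28; payment $9,064.58; balance $21,150.70
Month 2: opening $21,150.70; interest $317.26 → $21,467.96; payment $6,440.39; balance $15,027.57
Month 3: opening $15,027.57; interest $225.41 → $15,252.98; payment $4,575.89; balance $10,677.09
Month 4: opening $10,677.09; interest $160.16 → $10,837.25; payment $3,483.00; balance $7,354.25
Month 5: opening $7,354.25; interest $110.31 → $7,464.56; payment $3,483.00; balance $3,981.56
Month 6: opening $3,981.56; interest $59.72 → $4,041.28; payment $3,483.00; balance $558.28
Month 7: opening $558.28; interest $8.37 → $566.65; payment $566.65; balance $0.00
Total paid: $31,096.51

$31,096.51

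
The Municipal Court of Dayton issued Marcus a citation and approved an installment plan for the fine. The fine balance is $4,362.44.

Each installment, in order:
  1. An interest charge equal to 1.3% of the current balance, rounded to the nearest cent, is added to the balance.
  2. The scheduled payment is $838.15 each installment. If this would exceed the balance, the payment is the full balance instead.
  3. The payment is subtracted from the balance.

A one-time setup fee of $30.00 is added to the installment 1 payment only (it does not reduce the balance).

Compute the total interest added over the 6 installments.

$185.22

Installment 1: opening $4,362.44; interest $56.71 → $4,419.15; payment $838.15 (+ $30.00 fee); balance $3,581.00
Installment 2: opening $3,581.00; interest $46.55 → $3,627.55; payment $838.15; balance $2,789.40
Installment 3: opening $2,789.40; interest $36.26 → $2,825.66; payment $838.15; balance $1,987.51
Installment 4: opening $1,987.51; interest $25.84 → $2,013.35; payment $838.15; balance $1,175.20
Installment 5: opening $1,175.20; interest $15.28 → $1,190.48; payment $838.15; balance $352.33
Installment 6: opening $352.33; interest $4.58 → $356.91; payment $356.91; balance $0.00
Total interest: $56.71 + $46.55 + $36.26 + $25.84 + $15.28 + $4.58 = $185.22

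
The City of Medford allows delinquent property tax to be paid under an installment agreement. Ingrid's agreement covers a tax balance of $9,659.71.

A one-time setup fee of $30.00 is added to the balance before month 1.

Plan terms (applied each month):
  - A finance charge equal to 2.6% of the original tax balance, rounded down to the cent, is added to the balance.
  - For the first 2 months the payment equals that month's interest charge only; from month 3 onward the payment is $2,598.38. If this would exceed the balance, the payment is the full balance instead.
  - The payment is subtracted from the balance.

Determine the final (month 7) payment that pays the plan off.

$551.94

Month 1: $9,689.71 +$251.15 interest = $9,940.86; pay $251.15 → $9,689.71
Month 2: $9,689.71 +$251.15 interest = $9,940.86; pay $251.15 → $9,689.71
Month 3: $9,689.71 +$251.15 interest = $9,940.86; pay $2,598.38 → $7,342.48
Month 4: $7,342.48 +$251.15 interest = $7,593.63; pay $2,598.38 → $4,995.25
Month 5: $4,995.25 +$251.15 interest = $5,246.40; pay $2,598.38 → $2,648.02
Month 6: $2,648.02 +$251.15 interest = $2,899.17; pay $2,598.38 → $300.79
Month 7: $300.79 +$251.15 interest = $551.94; pay $551.94 → $0.00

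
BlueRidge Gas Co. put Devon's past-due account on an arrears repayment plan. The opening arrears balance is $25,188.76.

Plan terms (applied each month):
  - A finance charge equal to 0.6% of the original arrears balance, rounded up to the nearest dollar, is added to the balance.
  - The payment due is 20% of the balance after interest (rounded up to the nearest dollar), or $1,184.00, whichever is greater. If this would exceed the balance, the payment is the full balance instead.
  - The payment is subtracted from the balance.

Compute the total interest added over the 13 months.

$1,976.00

Month 1: opening $25,188.76; interest $152.00 → $25,340.76; payment $5,069.00; balance $20,271.76
Month 2: opening $20,271.76; interest $152.00 → $20,423.76; payment $4,085.00; balance $16,338.76
Month 3: opening $16,338.76; interest $152.00 → $16,490.76; payment $3,299.00; balance $13,191.76
Month 4: opening $13,191.76; interest $152.00 → $13,343.76; payment $2,669.00; balance $10,674.76
Month 5: opening $10,674.76; interest $152.00 → $10,826.76; payment $2,166.00; balance $8,660.76
Month 6: opening $8,660.76; interest $152.00 → $8,812.76; payment $1,763.00; balance $7,049.76
Month 7: opening $7,049.76; interest $152.00 → $7,201.76; payment $1,441.00; balance $5,760.76
Month 8: opening $5,760.76; interest $152.00 → $5,912.76; payment $1,184.00; balance $4,728.76
Month 9: opening $4,728.76; interest $152.00 → $4,880.76; payment $1,184.00; balance $3,696.76
Month 10: opening $3,696.76; interest $152.00 → $3,848.76; payment $1,184.00; balance $2,664.76
Month 11: opening $2,664.76; interest $152.00 → $2,816.76; payment $1,184.00; balance $1,632.76
Month 12: opening $1,632.76; interest $152.00 → $1,784.76; payment $1,184.00; balance $600.76
Month 13: opening $600.76; interest $152.00 → $752.76; payment $752.76; balance $0.00
Total interest: $152.00 + $152.00 + $152.00 + $152.00 + $152.00 + $152.00 + $152.00 + $152.00 + $152.00 + $152.00 + $152.00 + $152.00 + $152.00 = $1,976.00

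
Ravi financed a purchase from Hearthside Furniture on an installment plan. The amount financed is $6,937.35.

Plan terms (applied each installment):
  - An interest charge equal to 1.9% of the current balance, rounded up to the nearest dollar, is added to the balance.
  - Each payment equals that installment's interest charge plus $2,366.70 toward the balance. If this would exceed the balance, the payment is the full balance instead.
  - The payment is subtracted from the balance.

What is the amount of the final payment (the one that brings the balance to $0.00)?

$2,245.95

Installment 1: opening $6,937.35; interest $132.00 → $7,069.35; payment $2,498.70; balance $4,570.65
Installment 2: opening $4,570.65; interest $87.00 → $4,657.65; payment $2,453.70; balance $2,203.95
Installment 3: opening $2,203.95; interest $42.00 → $2,245.95; payment $2,245.95; balance $0.00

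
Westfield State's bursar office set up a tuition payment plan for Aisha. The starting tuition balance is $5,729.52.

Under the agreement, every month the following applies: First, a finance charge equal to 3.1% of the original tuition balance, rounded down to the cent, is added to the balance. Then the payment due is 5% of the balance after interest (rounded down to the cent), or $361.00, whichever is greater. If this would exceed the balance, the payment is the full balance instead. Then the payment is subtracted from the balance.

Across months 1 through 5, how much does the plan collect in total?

$1,805.00

# | Opening | Interest | Payment | End bal
1 | $5,729.52 | $177.61 | $361.00 | $5,546.13
2 | $5,546.13 | $177.61 | $361.00 | $5,362.74
3 | $5,362.74 | $177.61 | $361.00 | $5,179.35
4 | $5,179.35 | $177.61 | $361.00 | $4,995.96
5 | $4,995.96 | $177.61 | $361.00 | $4,812.57
Total paid: $1,805.00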